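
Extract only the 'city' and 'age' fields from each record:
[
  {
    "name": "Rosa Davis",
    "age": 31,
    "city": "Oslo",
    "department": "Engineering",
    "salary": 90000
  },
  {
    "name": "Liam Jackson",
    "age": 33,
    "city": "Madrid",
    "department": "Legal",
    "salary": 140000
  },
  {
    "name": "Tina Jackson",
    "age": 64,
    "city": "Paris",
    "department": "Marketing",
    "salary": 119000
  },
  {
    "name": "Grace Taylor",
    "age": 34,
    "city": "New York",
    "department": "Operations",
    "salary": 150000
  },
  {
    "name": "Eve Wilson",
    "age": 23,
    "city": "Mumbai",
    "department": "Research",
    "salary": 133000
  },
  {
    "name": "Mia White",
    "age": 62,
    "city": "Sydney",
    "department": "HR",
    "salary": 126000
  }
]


Original: 6 records with fields: name, age, city, department, salary
Keep: ['city', 'age']
Drop: ['name', 'department', 'salary']
Result: 6 records, 2 fields each

[
  {
    "city": "Oslo",
    "age": 31
  },
  {
    "city": "Madrid",
    "age": 33
  },
  {
    "city": "Paris",
    "age": 64
  },
  {
    "city": "New York",
    "age": 34
  },
  {
    "city": "Mumbai",
    "age": 23
  },
  {
    "city": "Sydney",
    "age": 62
  }
]


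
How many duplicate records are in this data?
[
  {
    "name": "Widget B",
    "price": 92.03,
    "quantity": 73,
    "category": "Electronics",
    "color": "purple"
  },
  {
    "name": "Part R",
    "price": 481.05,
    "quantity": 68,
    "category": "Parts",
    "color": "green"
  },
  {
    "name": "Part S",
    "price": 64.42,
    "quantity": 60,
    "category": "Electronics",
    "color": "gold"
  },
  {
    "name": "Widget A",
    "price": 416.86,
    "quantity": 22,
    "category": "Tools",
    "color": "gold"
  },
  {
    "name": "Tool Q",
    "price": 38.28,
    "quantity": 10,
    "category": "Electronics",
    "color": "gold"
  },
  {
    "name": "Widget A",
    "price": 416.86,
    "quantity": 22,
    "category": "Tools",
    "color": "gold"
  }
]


Checking 6 records for duplicates:

  Row 1: Widget B ($92.03, qty 73)
  Row 2: Part R ($481.05, qty 68)
  Row 3: Part S ($64.42, qty 60)
  Row 4: Widget A ($416.86, qty 22)
  Row 5: Tool Q ($38.28, qty 10)
  Row 6: Widget A ($416.86, qty 22) <-- DUPLICATE

Duplicates found: 1
Unique records: 5

1 duplicates, 5 unique


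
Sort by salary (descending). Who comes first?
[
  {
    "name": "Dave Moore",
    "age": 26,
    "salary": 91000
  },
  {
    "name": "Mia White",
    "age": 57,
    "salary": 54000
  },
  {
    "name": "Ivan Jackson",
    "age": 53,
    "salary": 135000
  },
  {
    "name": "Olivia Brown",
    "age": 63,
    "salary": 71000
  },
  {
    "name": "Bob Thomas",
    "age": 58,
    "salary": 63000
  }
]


Sort by: salary (descending)

Sorted order:
  1. Ivan Jackson (salary = 135000)
  2. Dave Moore (salary = 91000)
  3. Olivia Brown (salary = 71000)
  4. Bob Thomas (salary = 63000)
  5. Mia White (salary = 54000)

First: Ivan Jackson

Ivan Jackson


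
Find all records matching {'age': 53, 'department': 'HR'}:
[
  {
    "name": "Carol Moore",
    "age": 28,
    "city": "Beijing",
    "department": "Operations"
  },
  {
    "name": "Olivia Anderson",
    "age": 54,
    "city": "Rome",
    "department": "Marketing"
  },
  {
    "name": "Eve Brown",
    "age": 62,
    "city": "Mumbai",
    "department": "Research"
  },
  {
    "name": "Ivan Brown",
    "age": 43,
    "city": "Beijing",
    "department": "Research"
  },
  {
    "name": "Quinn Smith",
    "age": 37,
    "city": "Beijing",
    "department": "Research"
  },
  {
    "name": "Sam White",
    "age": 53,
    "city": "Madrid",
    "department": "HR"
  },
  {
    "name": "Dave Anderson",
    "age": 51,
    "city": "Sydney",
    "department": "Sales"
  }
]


Search criteria: {'age': 53, 'department': 'HR'}

Checking 7 records:
  Carol Moore: {age: 28, department: Operations}
  Olivia Anderson: {age: 54, department: Marketing}
  Eve Brown: {age: 62, department: Research}
  Ivan Brown: {age: 43, department: Research}
  Quinn Smith: {age: 37, department: Research}
  Sam White: {age: 53, department: HR} <-- MATCH
  Dave Anderson: {age: 51, department: Sales}

Matches: ["Sam White"]

["Sam White"]


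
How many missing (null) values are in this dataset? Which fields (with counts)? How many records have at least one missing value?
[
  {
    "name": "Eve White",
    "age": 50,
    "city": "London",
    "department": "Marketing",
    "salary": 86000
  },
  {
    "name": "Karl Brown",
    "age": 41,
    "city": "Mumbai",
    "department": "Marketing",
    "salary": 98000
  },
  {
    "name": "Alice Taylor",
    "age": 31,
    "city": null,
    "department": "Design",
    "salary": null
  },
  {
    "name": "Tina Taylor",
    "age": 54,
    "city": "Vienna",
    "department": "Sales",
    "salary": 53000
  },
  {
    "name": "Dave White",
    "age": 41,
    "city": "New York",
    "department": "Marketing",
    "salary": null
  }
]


Checking for missing (null) values in 5 records:

  Eve White: complete
  Karl Brown: complete
  Alice Taylor: city, salary
  Tina Taylor: complete
  Dave White: salary

Per field:
  name: 0 missing
  age: 0 missing
  city: 1 missing
  department: 0 missing
  salary: 2 missing

Total missing values: 3
Records with any missing: 2

3 missing values (city: 1, salary: 2); 2 incomplete records


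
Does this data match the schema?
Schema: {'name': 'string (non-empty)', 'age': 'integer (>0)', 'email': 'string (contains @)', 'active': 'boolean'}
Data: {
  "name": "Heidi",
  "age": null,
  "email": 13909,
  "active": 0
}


Validating each field against schema:
  name: OK (non-empty string)
  age: FAIL (null is not an integer)
  email: FAIL (13909 is not a string)
  active: FAIL (0 is not a boolean)

Result: INVALID (3 errors: age, email, active)

INVALID (3 errors: age, email, active)


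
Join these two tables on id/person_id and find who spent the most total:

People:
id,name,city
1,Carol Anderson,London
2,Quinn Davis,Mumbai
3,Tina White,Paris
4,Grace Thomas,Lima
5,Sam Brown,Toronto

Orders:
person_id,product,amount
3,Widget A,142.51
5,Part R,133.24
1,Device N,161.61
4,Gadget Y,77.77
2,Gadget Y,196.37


Join on: people.id = orders.person_id

Joined rows:
  Tina White (Paris) bought Widget A for $142.51
  Sam Brown (Toronto) bought Part R for $133.24
  Carol Anderson (London) bought Device N for $161.61
  Grace Thomas (Lima) bought Gadget Y for $77.77
  Quinn Davis (Mumbai) bought Gadget Y for $196.37

Total per person:
  Quinn Davis: $196.37
  Carol Anderson: $161.61
  Tina White: $142.51
  Sam Brown: $133.24
  Grace Thomas: $77.77

Top spender: Quinn Davis ($196.37)

Quinn Davis ($196.37)


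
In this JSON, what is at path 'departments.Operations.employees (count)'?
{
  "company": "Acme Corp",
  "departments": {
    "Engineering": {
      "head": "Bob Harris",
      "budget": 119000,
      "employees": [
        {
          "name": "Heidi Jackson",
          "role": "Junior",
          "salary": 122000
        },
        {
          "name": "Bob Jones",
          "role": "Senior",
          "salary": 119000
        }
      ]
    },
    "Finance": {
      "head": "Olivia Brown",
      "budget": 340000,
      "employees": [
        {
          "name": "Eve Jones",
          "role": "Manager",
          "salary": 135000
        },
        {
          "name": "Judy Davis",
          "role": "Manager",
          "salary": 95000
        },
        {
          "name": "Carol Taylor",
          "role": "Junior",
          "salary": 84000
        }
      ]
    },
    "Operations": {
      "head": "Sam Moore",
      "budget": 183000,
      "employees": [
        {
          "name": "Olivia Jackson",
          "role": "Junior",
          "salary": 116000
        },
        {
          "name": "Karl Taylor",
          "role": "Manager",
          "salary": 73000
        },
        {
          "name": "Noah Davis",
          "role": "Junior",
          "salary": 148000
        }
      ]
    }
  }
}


Path: departments.Operations.employees (count)

Navigate:
  -> departments
  -> Operations
  -> employees (array, length 3)

3


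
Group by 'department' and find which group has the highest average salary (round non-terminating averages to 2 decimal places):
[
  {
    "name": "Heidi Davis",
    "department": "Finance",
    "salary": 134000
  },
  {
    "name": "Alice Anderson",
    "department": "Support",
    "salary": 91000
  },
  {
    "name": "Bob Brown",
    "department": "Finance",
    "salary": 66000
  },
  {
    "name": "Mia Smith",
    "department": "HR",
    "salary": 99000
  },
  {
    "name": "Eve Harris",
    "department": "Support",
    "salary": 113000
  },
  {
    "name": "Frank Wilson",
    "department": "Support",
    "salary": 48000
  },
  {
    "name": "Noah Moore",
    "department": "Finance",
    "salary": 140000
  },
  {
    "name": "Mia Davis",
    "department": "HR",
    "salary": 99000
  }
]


Group by: department

Groups:
  Finance: 3 people, avg salary = 340000/3 ≈ $113333.33
  HR: 2 people, avg salary = 198000/2 = $99000
  Support: 3 people, avg salary = 252000/3 = $84000

Highest average salary: Finance (≈$113333.33)

Finance (≈$113333.33)


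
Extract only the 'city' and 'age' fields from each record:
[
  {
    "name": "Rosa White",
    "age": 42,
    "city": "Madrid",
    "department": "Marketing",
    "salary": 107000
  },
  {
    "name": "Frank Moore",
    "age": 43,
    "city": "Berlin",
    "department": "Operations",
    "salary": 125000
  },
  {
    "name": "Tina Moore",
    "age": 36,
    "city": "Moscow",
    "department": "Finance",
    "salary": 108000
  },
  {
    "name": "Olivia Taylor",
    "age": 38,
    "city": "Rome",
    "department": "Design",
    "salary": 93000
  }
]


Original: 4 records with fields: name, age, city, department, salary
Keep: ['city', 'age']
Drop: ['name', 'department', 'salary']
Result: 4 records, 2 fields each

[
  {
    "city": "Madrid",
    "age": 42
  },
  {
    "city": "Berlin",
    "age": 43
  },
  {
    "city": "Moscow",
    "age": 36
  },
  {
    "city": "Rome",
    "age": 38
  }
]


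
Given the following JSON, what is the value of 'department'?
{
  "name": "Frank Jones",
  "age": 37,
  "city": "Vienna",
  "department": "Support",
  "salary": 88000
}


Looking up field 'department'
Value: Support

Support


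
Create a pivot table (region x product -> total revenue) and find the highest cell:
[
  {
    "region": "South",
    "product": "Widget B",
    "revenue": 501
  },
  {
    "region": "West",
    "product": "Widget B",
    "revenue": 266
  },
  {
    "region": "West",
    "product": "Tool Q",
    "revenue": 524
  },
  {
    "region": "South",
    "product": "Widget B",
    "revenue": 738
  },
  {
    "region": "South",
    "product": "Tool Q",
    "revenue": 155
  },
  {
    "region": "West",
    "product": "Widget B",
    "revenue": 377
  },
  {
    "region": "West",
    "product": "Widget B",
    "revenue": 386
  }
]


Pivot: region (rows) x product (columns) -> total revenue

     Tool Q        Widget B    
South          155          1239  
West           524          1029  

Highest: South / Widget B = $1239

South / Widget B = $1239


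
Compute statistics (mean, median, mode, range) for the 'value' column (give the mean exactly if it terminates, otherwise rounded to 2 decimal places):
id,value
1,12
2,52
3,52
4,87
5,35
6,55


Data: [12, 52, 52, 87, 35, 55]
Count: 6
Sum: 293
Mean: 293/6 ≈ 48.83 (rounded to 2 decimal places)
Sorted: [12, 35, 52, 52, 55, 87]
Median: 52.0
Mode: 52 (2 times)
Range: 87 - 12 = 75
Min: 12, Max: 87

mean≈48.83, median=52.0, mode=52, range=75


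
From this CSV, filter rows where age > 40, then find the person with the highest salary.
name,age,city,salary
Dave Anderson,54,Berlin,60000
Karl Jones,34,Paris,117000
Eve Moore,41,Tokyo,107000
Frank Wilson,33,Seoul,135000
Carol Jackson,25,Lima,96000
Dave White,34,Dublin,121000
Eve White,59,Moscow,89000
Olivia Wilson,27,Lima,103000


Filter: age > 40
Sort by: salary (descending)

Filtered records (3):
  Eve Moore, age 41, salary $107000
  Eve White, age 59, salary $89000
  Dave Anderson, age 54, salary $60000

Highest salary: Eve Moore ($107000)

Eve Moore


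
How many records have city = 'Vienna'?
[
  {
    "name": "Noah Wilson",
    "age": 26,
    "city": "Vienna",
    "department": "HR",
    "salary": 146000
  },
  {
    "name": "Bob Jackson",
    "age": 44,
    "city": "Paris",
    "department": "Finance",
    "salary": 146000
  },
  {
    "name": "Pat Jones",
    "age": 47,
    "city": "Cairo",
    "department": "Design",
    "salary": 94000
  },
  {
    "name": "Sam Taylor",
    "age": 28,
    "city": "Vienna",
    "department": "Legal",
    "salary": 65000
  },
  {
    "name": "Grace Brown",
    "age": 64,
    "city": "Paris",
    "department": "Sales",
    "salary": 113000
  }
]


Data: 5 records
Condition: city = 'Vienna'

Checking each record:
  Noah Wilson: Vienna MATCH
  Bob Jackson: Paris
  Pat Jones: Cairo
  Sam Taylor: Vienna MATCH
  Grace Brown: Paris

Count: 2

2


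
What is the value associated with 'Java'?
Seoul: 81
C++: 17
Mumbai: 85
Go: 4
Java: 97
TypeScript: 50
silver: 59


Looking up key 'Java'
Value: 97

97


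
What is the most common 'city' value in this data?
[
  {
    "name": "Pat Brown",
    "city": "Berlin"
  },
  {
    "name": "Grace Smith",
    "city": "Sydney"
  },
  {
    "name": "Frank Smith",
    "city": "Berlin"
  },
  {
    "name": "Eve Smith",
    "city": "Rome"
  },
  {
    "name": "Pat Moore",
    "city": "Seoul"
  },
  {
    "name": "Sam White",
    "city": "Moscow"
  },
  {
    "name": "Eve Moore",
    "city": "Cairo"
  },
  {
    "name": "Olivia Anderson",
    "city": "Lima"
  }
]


Counting 'city' values across 8 records:

  Berlin: 2 ##
  Sydney: 1 #
  Rome: 1 #
  Seoul: 1 #
  Moscow: 1 #
  Cairo: 1 #
  Lima: 1 #

Most common: Berlin (2 times)

Berlin (2 times)


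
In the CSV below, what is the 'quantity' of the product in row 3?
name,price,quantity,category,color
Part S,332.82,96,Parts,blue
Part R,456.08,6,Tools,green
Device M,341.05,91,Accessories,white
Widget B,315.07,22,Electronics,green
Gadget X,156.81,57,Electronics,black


Query: Row 3 ('Device M'), column 'quantity'
Value: 91

91


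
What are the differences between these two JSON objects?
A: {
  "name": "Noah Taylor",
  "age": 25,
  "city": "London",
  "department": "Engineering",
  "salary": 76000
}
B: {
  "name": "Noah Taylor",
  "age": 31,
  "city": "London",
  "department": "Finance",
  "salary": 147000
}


Comparing each field (in key order):
  name: same
  age: DIFFERENT
  city: same
  department: DIFFERENT
  salary: DIFFERENT
Differences:
  age: 25 -> 31
  department: Engineering -> Finance
  salary: 76000 -> 147000

3 field(s) changed

3 changes: age, department, salary


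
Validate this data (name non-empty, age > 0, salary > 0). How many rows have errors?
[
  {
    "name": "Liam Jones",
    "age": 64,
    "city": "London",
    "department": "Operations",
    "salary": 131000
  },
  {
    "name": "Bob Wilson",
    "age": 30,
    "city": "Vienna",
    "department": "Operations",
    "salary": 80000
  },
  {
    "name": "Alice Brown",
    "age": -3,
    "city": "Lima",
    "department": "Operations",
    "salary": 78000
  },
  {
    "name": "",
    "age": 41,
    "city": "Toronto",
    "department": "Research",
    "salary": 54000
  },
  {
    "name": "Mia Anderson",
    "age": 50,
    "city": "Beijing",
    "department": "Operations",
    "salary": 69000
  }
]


Validating 5 records:
Rules: name non-empty, age > 0, salary > 0

  Row 1 (Liam Jones): OK
  Row 2 (Bob Wilson): OK
  Row 3 (Alice Brown): negative age: -3
  Row 4 (???): empty name
  Row 5 (Mia Anderson): OK

Total errors: 2

2 errors


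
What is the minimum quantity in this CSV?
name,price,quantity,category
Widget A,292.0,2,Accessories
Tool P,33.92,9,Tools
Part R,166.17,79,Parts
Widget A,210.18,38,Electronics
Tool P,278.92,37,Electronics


Computing minimum quantity:
Values: [2, 9, 79, 38, 37]
Min = 2

2


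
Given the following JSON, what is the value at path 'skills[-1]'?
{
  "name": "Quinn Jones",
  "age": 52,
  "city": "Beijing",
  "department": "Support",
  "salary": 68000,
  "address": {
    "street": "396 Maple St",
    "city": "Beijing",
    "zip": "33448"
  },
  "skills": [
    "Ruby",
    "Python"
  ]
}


Query: skills[-1]
Path: skills -> last element
Value: Python

Python


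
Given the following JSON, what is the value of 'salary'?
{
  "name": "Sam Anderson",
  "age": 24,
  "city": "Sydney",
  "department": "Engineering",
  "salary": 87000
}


Looking up field 'salary'
Value: 87000

87000


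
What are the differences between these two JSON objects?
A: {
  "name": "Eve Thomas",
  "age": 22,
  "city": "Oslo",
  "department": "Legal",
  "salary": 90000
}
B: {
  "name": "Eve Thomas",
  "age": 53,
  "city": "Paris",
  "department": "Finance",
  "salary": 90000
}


Comparing each field (in key order):
  name: same
  age: DIFFERENT
  city: DIFFERENT
  department: DIFFERENT
  salary: same
Differences:
  age: 22 -> 53
  city: Oslo -> Paris
  department: Legal -> Finance

3 field(s) changed

3 changes: age, city, department


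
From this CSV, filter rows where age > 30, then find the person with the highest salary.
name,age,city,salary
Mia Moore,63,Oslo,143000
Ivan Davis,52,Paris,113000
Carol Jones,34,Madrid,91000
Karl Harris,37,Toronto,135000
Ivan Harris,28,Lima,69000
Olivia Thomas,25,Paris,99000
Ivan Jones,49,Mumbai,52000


Filter: age > 30
Sort by: salary (descending)

Filtered records (5):
  Mia Moore, age 63, salary $143000
  Karl Harris, age 37, salary $135000
  Ivan Davis, age 52, salary $113000
  Carol Jones, age 34, salary $91000
  Ivan Jones, age 49, salary $52000

Highest salary: Mia Moore ($143000)

Mia Moore


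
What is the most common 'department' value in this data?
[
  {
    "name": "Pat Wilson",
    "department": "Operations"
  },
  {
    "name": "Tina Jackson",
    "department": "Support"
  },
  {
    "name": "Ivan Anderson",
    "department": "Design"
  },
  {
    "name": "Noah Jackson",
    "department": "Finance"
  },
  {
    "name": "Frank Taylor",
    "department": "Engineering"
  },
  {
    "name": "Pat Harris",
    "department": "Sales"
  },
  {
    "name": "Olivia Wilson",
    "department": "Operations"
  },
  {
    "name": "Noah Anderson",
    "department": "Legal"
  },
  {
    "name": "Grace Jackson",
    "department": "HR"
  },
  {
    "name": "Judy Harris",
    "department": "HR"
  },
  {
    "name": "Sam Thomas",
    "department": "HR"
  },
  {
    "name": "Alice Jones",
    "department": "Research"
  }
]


Counting 'department' values across 12 records:

  HR: 3 ###
  Operations: 2 ##
  Support: 1 #
  Design: 1 #
  Finance: 1 #
  Engineering: 1 #
  Sales: 1 #
  Legal: 1 #
  Research: 1 #

Most common: HR (3 times)

HR (3 times)


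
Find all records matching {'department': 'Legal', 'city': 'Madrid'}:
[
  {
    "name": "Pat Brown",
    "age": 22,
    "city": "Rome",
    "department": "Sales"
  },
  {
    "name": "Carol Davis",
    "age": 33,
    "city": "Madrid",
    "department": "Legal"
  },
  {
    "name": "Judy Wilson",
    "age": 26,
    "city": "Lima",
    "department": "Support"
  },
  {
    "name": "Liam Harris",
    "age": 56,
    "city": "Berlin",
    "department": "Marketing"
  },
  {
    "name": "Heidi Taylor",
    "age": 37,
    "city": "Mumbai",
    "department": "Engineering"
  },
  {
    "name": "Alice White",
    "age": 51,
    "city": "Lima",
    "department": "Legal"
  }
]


Search criteria: {'department': 'Legal', 'city': 'Madrid'}

Checking 6 records:
  Pat Brown: {department: Sales, city: Rome}
  Carol Davis: {department: Legal, city: Madrid} <-- MATCH
  Judy Wilson: {department: Support, city: Lima}
  Liam Harris: {department: Marketing, city: Berlin}
  Heidi Taylor: {department: Engineering, city: Mumbai}
  Alice White: {department: Legal, city: Lima}

Matches: ["Carol Davis"]

["Carol Davis"]


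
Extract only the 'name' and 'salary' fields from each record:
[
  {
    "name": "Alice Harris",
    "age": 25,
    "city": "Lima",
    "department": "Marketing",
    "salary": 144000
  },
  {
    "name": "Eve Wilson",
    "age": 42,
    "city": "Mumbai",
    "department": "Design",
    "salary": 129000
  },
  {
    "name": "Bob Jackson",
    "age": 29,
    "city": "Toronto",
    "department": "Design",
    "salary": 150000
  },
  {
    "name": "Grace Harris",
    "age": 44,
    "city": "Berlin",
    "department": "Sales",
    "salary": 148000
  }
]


Original: 4 records with fields: name, age, city, department, salary
Keep: ['name', 'salary']
Drop: ['age', 'city', 'department']
Result: 4 records, 2 fields each

[
  {
    "name": "Alice Harris",
    "salary": 144000
  },
  {
    "name": "Eve Wilson",
    "salary": 129000
  },
  {
    "name": "Bob Jackson",
    "salary": 150000
  },
  {
    "name": "Grace Harris",
    "salary": 148000
  }
]


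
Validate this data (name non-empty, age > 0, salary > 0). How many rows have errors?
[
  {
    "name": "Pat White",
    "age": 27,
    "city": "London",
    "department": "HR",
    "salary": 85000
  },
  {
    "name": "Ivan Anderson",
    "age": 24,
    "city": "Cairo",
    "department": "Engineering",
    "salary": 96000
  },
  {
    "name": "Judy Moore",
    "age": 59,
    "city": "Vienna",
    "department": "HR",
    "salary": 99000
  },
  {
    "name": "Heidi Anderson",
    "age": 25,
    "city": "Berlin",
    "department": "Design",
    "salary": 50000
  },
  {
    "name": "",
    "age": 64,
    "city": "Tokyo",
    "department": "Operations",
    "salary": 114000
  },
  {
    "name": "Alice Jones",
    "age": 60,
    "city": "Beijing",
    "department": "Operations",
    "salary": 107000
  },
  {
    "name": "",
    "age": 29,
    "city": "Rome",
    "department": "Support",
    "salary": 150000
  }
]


Validating 7 records:
Rules: name non-empty, age > 0, salary > 0

  Row 1 (Pat White): OK
  Row 2 (Ivan Anderson): OK
  Row 3 (Judy Moore): OK
  Row 4 (Heidi Anderson): OK
  Row 5 (???): empty name
  Row 6 (Alice Jones): OK
  Row 7 (???): empty name

Total errors: 2

2 errors


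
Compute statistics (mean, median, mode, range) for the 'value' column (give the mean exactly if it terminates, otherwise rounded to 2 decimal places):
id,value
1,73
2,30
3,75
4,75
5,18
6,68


Data: [73, 30, 75, 75, 18, 68]
Count: 6
Sum: 339
Mean: 339/6 = 56.5
Sorted: [18, 30, 68, 73, 75, 75]
Median: 70.5
Mode: 75 (2 times)
Range: 75 - 18 = 57
Min: 18, Max: 75

mean=56.5, median=70.5, mode=75, range=57


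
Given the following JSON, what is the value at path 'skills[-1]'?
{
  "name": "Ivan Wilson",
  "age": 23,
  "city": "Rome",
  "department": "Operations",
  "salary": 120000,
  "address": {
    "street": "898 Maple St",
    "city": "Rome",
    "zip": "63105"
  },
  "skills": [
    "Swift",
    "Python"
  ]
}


Query: skills[-1]
Path: skills -> last element
Value: Python

Python


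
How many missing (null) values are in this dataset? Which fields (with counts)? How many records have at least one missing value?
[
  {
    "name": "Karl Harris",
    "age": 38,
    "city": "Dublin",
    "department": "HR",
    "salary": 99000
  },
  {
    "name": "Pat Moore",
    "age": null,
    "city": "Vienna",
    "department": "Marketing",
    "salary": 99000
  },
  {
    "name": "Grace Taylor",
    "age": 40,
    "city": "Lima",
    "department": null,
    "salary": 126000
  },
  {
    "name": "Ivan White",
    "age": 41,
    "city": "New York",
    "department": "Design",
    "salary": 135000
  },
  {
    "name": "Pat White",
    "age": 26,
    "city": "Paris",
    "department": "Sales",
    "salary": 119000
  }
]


Checking for missing (null) values in 5 records:

  Karl Harris: complete
  Pat Moore: age
  Grace Taylor: department
  Ivan White: complete
  Pat White: complete

Per field:
  name: 0 missing
  age: 1 missing
  city: 0 missing
  department: 1 missing
  salary: 0 missing

Total missing values: 2
Records with any missing: 2

2 missing values (age: 1, department: 1); 2 incomplete records


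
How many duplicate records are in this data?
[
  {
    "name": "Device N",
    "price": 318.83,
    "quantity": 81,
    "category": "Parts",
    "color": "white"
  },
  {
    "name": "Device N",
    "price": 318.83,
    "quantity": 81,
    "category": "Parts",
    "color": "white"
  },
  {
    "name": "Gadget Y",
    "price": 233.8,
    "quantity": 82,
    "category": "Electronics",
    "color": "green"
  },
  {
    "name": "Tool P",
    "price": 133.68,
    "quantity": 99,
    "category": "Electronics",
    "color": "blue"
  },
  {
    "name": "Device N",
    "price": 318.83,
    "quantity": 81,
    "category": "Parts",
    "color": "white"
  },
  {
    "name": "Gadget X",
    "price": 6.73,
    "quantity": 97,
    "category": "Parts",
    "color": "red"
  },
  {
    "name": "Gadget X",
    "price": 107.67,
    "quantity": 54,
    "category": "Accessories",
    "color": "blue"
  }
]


Checking 7 records for duplicates:

  Row 1: Device N ($318.83, qty 81)
  Row 2: Device N ($318.83, qty 81) <-- DUPLICATE
  Row 3: Gadget Y ($233.8, qty 82)
  Row 4: Tool P ($133.68, qty 99)
  Row 5: Device N ($318.83, qty 81) <-- DUPLICATE
  Row 6: Gadget X ($6.73, qty 97)
  Row 7: Gadget X ($107.67, qty 54)

Duplicates found: 2
Unique records: 5

2 duplicates, 5 unique


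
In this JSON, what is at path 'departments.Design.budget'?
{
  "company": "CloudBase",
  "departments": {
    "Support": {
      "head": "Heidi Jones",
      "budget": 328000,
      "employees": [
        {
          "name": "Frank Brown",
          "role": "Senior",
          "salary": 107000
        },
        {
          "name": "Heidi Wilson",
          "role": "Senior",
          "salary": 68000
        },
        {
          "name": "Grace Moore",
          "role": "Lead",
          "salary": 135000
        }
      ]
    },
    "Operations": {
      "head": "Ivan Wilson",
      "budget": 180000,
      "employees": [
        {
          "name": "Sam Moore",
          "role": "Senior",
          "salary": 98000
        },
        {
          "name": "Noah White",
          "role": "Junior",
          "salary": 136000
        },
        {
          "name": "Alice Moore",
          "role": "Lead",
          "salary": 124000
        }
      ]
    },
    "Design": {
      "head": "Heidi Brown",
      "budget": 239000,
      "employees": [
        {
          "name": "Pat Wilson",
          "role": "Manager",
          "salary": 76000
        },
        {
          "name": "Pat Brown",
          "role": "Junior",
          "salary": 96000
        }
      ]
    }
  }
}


Path: departments.Design.budget

Navigate:
  -> departments
  -> Design
  -> budget = 239000

239000


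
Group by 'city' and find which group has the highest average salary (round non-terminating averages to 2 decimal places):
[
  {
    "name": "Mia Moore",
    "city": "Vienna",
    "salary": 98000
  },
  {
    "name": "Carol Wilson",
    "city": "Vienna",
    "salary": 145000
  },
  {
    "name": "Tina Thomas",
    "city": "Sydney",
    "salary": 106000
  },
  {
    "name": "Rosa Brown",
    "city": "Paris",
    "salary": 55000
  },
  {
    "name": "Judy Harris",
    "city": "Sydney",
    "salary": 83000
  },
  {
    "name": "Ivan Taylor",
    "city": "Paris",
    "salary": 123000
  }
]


Group by: city

Groups:
  Paris: 2 people, avg salary = 178000/2 = $89000
  Sydney: 2 people, avg salary = 189000/2 = $94500
  Vienna: 2 people, avg salary = 243000/2 = $121500

Highest average salary: Vienna ($121500)

Vienna ($121500)


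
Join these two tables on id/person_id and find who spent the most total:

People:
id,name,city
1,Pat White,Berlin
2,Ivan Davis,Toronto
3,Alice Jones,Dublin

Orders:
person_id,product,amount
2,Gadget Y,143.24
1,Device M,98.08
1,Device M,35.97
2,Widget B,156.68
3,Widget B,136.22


Join on: people.id = orders.person_id

Joined rows:
  Ivan Davis (Toronto) bought Gadget Y for $143.24
  Pat White (Berlin) bought Device M for $98.08
  Pat White (Berlin) bought Device M for $35.97
  Ivan Davis (Toronto) bought Widget B for $156.68
  Alice Jones (Dublin) bought Widget B for $136.22

Total per person:
  Ivan Davis: $299.92
  Alice Jones: $136.22
  Pat White: $134.05

Top spender: Ivan Davis ($299.92)

Ivan Davis ($299.92)


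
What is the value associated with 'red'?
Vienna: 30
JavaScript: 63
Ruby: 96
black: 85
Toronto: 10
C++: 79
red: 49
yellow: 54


Looking up key 'red'
Value: 49

49


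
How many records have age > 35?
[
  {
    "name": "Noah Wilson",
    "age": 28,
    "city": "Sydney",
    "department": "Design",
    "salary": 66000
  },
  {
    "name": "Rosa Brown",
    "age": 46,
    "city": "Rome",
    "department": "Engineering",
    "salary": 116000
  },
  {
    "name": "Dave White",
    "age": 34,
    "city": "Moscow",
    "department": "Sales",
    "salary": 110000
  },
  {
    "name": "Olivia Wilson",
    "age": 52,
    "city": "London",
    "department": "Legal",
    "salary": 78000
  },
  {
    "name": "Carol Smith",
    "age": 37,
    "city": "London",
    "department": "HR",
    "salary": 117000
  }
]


Data: 5 records
Condition: age > 35

Checking each record:
  Noah Wilson: 28
  Rosa Brown: 46 MATCH
  Dave White: 34
  Olivia Wilson: 52 MATCH
  Carol Smith: 37 MATCH

Count: 3

3


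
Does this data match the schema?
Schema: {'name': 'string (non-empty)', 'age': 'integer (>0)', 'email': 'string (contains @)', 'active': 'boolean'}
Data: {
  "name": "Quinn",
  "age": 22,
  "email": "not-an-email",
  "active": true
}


Validating each field against schema:
  name: OK (non-empty string)
  age: OK (positive integer)
  email: FAIL ("not-an-email" does not contain @)
  active: OK (boolean)

Result: INVALID (1 error: email)

INVALID (1 error: email)


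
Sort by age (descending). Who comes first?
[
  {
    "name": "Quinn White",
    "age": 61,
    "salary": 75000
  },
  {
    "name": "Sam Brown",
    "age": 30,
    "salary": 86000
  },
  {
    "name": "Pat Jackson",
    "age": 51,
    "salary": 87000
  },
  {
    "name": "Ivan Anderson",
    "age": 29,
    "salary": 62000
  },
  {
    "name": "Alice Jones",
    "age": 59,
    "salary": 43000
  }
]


Sort by: age (descending)

Sorted order:
  1. Quinn White (age = 61)
  2. Alice Jones (age = 59)
  3. Pat Jackson (age = 51)
  4. Sam Brown (age = 30)
  5. Ivan Anderson (age = 29)

First: Quinn White

Quinn White


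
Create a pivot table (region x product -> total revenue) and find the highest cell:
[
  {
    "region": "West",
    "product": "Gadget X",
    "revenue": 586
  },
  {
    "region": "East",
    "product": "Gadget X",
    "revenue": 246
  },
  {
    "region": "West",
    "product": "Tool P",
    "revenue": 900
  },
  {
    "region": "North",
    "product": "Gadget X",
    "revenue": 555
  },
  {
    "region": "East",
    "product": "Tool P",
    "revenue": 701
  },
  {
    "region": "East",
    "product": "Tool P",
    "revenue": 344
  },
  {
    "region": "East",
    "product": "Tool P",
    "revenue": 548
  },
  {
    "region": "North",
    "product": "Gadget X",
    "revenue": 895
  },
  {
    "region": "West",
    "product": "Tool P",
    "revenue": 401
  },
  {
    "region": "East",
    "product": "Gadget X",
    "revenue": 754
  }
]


Pivot: region (rows) x product (columns) -> total revenue

     Gadget X      Tool P      
East          1000          1593  
North         1450             0  
West           586          1301  

Highest: East / Tool P = $1593

East / Tool P = $1593


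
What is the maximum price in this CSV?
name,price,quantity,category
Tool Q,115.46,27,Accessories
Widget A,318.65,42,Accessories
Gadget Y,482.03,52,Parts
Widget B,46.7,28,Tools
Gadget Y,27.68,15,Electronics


Computing maximum price:
Values: [115.46, 318.65, 482.03, 46.7, 27.68]
Max = 482.03

482.03


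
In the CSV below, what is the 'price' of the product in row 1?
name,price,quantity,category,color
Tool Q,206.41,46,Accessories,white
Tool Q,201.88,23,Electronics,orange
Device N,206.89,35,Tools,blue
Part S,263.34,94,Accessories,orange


Query: Row 1 ('Tool Q'), column 'price'
Value: 206.41

206.41


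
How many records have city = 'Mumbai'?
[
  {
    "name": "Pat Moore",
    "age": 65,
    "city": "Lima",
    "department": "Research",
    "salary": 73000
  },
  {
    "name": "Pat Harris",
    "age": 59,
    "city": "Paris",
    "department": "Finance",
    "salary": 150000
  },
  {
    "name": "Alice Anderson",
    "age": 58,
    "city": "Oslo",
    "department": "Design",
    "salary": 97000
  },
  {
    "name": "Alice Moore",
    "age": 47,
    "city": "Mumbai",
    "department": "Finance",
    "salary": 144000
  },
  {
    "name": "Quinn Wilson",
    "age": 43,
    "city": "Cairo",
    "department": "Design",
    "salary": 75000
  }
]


Data: 5 records
Condition: city = 'Mumbai'

Checking each record:
  Pat Moore: Lima
  Pat Harris: Paris
  Alice Anderson: Oslo
  Alice Moore: Mumbai MATCH
  Quinn Wilson: Cairo

Count: 1

1


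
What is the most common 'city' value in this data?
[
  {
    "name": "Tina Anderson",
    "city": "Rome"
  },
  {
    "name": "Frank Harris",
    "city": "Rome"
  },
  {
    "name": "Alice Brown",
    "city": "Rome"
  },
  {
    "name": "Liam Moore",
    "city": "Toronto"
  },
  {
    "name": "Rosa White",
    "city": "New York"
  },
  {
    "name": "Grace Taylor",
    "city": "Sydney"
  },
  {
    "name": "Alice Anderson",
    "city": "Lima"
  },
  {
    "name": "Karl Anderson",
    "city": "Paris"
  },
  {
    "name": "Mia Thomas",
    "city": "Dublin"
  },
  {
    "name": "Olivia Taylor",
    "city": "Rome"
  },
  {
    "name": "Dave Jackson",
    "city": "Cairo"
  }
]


Counting 'city' values across 11 records:

  Rome: 4 ####
  Toronto: 1 #
  New York: 1 #
  Sydney: 1 #
  Lima: 1 #
  Paris: 1 #
  Dublin: 1 #
  Cairo: 1 #

Most common: Rome (4 times)

Rome (4 times)


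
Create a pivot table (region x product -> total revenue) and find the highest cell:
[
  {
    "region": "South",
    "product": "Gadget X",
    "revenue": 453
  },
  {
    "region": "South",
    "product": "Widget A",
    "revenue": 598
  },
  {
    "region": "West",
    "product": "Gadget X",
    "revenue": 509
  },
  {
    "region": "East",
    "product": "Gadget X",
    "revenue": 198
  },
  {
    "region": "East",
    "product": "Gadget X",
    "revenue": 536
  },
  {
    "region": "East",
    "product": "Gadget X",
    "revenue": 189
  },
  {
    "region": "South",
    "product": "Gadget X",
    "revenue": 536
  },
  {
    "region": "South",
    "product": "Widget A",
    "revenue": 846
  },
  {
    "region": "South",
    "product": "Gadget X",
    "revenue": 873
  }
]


Pivot: region (rows) x product (columns) -> total revenue

     Gadget X      Widget A    
East           923             0  
South         1862          1444  
West           509             0  

Highest: South / Gadget X = $1862

South / Gadget X = $1862


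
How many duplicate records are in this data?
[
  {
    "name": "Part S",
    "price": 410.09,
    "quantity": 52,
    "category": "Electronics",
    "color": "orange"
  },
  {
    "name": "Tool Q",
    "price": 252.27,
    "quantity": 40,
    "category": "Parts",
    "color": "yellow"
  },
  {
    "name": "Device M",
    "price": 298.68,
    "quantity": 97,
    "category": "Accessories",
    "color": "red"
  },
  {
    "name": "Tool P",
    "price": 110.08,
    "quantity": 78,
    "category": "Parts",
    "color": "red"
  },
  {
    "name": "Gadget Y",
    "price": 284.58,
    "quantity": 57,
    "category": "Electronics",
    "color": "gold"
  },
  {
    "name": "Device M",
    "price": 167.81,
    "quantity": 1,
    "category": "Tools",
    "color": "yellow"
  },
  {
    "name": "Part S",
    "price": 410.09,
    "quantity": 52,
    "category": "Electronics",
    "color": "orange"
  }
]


Checking 7 records for duplicates:

  Row 1: Part S ($410.09, qty 52)
  Row 2: Tool Q ($252.27, qty 40)
  Row 3: Device M ($298.68, qty 97)
  Row 4: Tool P ($110.08, qty 78)
  Row 5: Gadget Y ($284.58, qty 57)
  Row 6: Device M ($167.81, qty 1)
  Row 7: Part S ($410.09, qty 52) <-- DUPLICATE

Duplicates found: 1
Unique records: 6

1 duplicates, 6 unique


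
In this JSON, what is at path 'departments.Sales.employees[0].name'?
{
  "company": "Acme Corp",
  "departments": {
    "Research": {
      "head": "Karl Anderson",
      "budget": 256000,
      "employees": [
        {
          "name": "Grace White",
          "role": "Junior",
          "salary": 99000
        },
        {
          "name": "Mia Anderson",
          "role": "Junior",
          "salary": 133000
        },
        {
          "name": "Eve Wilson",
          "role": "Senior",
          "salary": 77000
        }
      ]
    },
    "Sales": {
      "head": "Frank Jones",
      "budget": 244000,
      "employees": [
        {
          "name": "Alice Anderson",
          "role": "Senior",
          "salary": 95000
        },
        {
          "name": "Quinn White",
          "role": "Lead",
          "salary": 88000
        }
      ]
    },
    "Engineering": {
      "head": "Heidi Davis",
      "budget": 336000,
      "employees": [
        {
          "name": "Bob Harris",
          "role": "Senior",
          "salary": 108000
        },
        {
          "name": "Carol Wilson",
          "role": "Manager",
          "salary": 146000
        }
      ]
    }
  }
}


Path: departments.Sales.employees[0].name

Navigate:
  -> departments
  -> Sales
  -> employees[0].name = 'Alice Anderson'

Alice Anderson


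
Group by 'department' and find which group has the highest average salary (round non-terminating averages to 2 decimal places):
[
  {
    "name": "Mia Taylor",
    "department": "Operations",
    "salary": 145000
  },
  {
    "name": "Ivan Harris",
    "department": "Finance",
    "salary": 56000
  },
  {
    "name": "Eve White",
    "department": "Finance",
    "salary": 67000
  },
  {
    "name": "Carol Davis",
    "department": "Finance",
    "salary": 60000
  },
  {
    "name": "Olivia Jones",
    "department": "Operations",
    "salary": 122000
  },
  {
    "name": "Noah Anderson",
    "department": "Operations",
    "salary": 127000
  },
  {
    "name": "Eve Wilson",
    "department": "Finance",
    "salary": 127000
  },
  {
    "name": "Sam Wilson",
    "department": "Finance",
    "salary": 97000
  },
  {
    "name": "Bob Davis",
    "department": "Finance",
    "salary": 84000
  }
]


Group by: department

Groups:
  Finance: 6 people, avg salary = 491000/6 ≈ $81833.33
  Operations: 3 people, avg salary = 394000/3 ≈ $131333.33

Highest average salary: Operations (≈$131333.33)

Operations (≈$131333.33)


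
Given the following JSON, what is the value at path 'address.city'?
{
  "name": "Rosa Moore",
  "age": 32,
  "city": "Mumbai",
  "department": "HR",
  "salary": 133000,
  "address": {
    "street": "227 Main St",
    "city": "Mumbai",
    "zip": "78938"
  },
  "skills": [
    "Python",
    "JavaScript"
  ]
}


Query: address.city
Path: address -> city
Value: Mumbai

Mumbai


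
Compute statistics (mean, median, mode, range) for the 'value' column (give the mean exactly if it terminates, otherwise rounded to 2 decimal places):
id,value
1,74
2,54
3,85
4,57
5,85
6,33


Data: [74, 54, 85, 57, 85, 33]
Count: 6
Sum: 388
Mean: 388/6 ≈ 64.67 (rounded to 2 decimal places)
Sorted: [33, 54, 57, 74, 85, 85]
Median: 65.5
Mode: 85 (2 times)
Range: 85 - 33 = 52
Min: 33, Max: 85

mean≈64.67, median=65.5, mode=85, range=52


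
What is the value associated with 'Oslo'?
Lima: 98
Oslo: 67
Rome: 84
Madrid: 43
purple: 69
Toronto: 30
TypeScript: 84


Looking up key 'Oslo'
Value: 67

67


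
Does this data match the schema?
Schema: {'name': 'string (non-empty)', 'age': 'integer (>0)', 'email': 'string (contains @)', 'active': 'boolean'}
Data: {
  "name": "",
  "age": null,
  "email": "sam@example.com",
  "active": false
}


Validating each field against schema:
  name: FAIL ("" is an empty string)
  age: FAIL (null is not an integer)
  email: OK (string with @)
  active: OK (boolean)

Result: INVALID (2 errors: name, age)

INVALID (2 errors: name, age)


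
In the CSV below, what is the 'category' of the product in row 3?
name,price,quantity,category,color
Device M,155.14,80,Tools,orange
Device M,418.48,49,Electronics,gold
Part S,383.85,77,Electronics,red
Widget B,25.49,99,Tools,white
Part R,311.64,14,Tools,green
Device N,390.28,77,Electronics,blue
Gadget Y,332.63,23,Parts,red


Query: Row 3 ('Part S'), column 'category'
Value: Electronics

Electronics
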